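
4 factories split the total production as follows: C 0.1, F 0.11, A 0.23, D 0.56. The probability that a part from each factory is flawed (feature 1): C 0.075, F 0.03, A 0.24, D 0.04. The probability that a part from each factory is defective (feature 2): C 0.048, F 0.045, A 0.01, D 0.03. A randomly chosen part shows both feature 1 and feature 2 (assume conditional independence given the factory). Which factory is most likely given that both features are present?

D

By Bayes' rule, posterior ∝ prior × likelihood:
  C: 0.1 × 0.075 × 0.048 = 0.00036
  F: 0.11 × 0.03 × 0.045 = 0.0001485
  A: 0.23 × 0.24 × 0.01 = 0.000552
  D: 0.56 × 0.04 × 0.03 = 0.000672
Sum = 0.0017325.
Largest term belongs to D, so D is most probable.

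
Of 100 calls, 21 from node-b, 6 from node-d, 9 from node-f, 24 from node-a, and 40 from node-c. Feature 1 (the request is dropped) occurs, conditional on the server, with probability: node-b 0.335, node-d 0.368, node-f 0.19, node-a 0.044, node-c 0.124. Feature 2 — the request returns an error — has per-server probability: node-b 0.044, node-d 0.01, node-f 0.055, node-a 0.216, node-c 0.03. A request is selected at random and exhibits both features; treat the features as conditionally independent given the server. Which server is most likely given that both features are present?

By Bayes' rule, posterior ∝ prior × likelihood:
  node-b: 0.21 × 0.335 × 0.044 = 0.0030954
  node-d: 0.06 × 0.368 × 0.01 = 0.0002208
  node-f: 0.09 × 0.19 × 0.055 = 0.0009405
  node-a: 0.24 × 0.044 × 0.216 = 0.00228096
  node-c: 0.4 × 0.124 × 0.03 = 0.001488
Total = 0.00802566.
Largest term belongs to node-b, so node-b is most probable.

node-b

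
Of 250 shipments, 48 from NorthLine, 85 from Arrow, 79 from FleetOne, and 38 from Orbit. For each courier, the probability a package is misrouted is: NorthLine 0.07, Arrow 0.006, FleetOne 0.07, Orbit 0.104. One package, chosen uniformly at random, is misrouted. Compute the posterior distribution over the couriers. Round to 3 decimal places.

NorthLine 0.252, Arrow 0.038, FleetOne 0.414, Orbit 0.296

By Bayes' rule, posterior ∝ prior × likelihood:
  NorthLine: 0.192 × 0.07 = 0.01344
  Arrow: 0.34 × 0.006 = 0.00204
  FleetOne: 0.316 × 0.07 = 0.02212
  Orbit: 0.152 × 0.104 = 0.015808
Total = 0.053408.
P(NorthLine | misrouted) = 0.01344/0.053408 ≈ 0.252
P(Arrow | misrouted) = 0.00204/0.053408 ≈ 0.038
P(FleetOne | misrouted) = 0.02212/0.053408 ≈ 0.414
P(Orbit | misrouted) = 0.015808/0.053408 ≈ 0.296
(Check: 0.252+0.038+0.414+0.296 = 1.000.)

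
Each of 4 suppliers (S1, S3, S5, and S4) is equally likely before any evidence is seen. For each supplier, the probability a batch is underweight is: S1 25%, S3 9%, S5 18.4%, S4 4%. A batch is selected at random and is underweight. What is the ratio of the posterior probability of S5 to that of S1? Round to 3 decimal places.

0.736

With a uniform prior (1/4 each), posterior ∝ likelihood:
  S1: 0.25
  S3: 0.09
  S5: 0.184
  S4: 0.04
Sum = 0.564.
The ratio is 0.184 / 0.25 (the normalizer cancels) = 0.736.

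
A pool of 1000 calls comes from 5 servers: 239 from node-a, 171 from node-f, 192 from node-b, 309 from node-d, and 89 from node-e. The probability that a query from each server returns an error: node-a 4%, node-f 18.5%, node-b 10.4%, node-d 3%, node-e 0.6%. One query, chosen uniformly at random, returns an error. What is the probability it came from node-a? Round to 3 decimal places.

0.135

By Bayes' rule, posterior ∝ prior × likelihood:
  node-a: 0.239 × 0.04 = 0.00956
  node-f: 0.171 × 0.185 = 0.031635
  node-b: 0.192 × 0.104 = 0.019968
  node-d: 0.309 × 0.03 = 0.00927
  node-e: 0.089 × 0.006 = 0.000534
Total = 0.070967.
P(node-a | evidence) = 0.00956 / 0.070967 ≈ 0.135.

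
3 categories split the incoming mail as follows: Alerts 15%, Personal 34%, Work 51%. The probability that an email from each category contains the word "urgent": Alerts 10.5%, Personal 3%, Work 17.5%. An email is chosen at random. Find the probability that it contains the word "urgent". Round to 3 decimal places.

0.115

Compute prior × likelihood for every hypothesis:
  Alerts: 0.15 × 0.105 = 0.01575
  Personal: 0.34 × 0.03 = 0.0102
  Work: 0.51 × 0.175 = 0.08925
P(urgent-flag) = 0.01575 + 0.0102 + 0.08925 = 0.1152 → 0.115.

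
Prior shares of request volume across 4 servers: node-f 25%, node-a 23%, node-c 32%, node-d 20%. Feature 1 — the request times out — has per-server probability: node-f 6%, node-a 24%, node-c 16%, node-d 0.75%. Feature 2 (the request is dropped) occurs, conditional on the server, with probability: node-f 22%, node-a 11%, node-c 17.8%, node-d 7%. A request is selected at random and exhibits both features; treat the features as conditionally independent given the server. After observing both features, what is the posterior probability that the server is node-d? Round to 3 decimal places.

Compute prior × likelihood for every hypothesis:
  node-f: 0.25 × 0.06 × 0.22 = 0.0033
  node-a: 0.23 × 0.24 × 0.11 = 0.006072
  node-c: 0.32 × 0.16 × 0.178 = 0.0091136
  node-d: 0.2 × 0.0075 × 0.07 = 0.000105
Total = 0.0185906.
P(node-d | evidence) = 0.000105 / 0.0185906 ≈ 0.006.

0.006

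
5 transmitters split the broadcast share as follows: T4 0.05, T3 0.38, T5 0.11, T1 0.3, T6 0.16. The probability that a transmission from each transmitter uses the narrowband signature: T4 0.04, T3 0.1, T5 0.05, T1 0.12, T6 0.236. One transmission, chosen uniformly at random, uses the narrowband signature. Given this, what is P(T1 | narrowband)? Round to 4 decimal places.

0.3019

Unnormalized posteriors (prior × likelihood):
  T4: 0.05 × 0.04 = 0.002
  T3: 0.38 × 0.1 = 0.038
  T5: 0.11 × 0.05 = 0.0055
  T1: 0.3 × 0.12 = 0.036
  T6: 0.16 × 0.236 = 0.03776
Sum = 0.11926.
P(T1 | evidence) = 0.036 / 0.11926 ≈ 0.3019.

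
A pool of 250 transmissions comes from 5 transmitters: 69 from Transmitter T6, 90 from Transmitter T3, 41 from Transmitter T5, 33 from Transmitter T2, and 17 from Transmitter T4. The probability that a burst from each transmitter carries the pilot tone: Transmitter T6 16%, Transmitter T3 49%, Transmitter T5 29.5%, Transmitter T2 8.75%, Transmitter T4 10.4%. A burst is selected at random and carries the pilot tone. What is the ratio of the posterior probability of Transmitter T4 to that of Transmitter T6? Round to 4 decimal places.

Prior × likelihood for each hypothesis:
  Transmitter T6: 0.276 × 0.16 = 0.04416
  Transmitter T3: 0.36 × 0.49 = 0.1764
  Transmitter T5: 0.164 × 0.295 = 0.04838
  Transmitter T2: 0.132 × 0.0875 = 0.01155
  Transmitter T4: 0.068 × 0.104 = 0.007072
Total = 0.287562.
The ratio is 0.007072 / 0.04416 (the normalizer cancels) = 0.1601.

0.1601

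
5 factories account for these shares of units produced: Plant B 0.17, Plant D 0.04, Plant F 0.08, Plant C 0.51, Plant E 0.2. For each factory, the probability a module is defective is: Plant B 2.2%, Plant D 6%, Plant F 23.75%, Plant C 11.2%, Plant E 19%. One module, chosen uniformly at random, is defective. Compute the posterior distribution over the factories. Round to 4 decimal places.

Plant B 0.0311, Plant D 0.0200, Plant F 0.1580, Plant C 0.4750, Plant E 0.3160

Compute prior × likelihood for every hypothesis:
  Plant B: 0.17 × 0.022 = 0.00374
  Plant D: 0.04 × 0.06 = 0.0024
  Plant F: 0.08 × 0.2375 = 0.019
  Plant C: 0.51 × 0.112 = 0.05712
  Plant E: 0.2 × 0.19 = 0.038
Sum = 0.12026.
P(Plant B | defective) = 0.00374/0.12026 ≈ 0.0311
P(Plant D | defective) = 0.0024/0.12026 ≈ 0.0200
P(Plant F | defective) = 0.019/0.12026 ≈ 0.1580
P(Plant C | defective) = 0.05712/0.12026 ≈ 0.4750
P(Plant E | defective) = 0.038/0.12026 ≈ 0.3160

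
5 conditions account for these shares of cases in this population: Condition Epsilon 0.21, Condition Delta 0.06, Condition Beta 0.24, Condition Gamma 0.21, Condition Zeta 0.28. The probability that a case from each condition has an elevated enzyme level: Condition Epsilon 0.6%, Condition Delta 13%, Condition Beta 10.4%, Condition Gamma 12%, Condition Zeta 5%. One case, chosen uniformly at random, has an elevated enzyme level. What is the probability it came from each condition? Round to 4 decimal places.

Unnormalized posteriors (prior × likelihood):
  Condition Epsilon: 0.21 × 0.006 = 0.00126
  Condition Delta: 0.06 × 0.13 = 0.0078
  Condition Beta: 0.24 × 0.104 = 0.02496
  Condition Gamma: 0.21 × 0.12 = 0.0252
  Condition Zeta: 0.28 × 0.05 = 0.014
Total = 0.07322.
P(Condition Epsilon | elevated) = 0.00126/0.07322 ≈ 0.0172
P(Condition Delta | elevated) = 0.0078/0.07322 ≈ 0.1065
P(Condition Beta | elevated) = 0.02496/0.07322 ≈ 0.3409
P(Condition Gamma | elevated) = 0.0252/0.07322 ≈ 0.3442
P(Condition Zeta | elevated) = 0.014/0.07322 ≈ 0.1912

Condition Epsilon 0.0172, Condition Delta 0.1065, Condition Beta 0.3409, Condition Gamma 0.3442, Condition Zeta 0.1912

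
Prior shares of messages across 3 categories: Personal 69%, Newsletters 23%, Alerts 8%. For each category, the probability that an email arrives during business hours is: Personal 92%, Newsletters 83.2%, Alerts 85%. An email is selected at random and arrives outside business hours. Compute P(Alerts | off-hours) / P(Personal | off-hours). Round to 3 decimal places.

0.217

Taking complements, P(off-hours | each) = Personal 0.08, Newsletters 0.168, Alerts 0.15.
Unnormalized posteriors (prior × likelihood):
  Personal: 0.69 × 0.08 = 0.0552
  Newsletters: 0.23 × 0.168 = 0.03864
  Alerts: 0.08 × 0.15 = 0.012
Sum = 0.10584.
The ratio is 0.012 / 0.0552 (the normalizer cancels) = 0.217.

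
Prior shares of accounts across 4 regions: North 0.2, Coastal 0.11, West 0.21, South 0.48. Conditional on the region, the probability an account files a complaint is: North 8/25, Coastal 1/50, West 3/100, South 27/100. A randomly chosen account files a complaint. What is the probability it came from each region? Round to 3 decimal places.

North 0.317, Coastal 0.011, West 0.031, South 0.641

Compute prior × likelihood for every hypothesis:
  North: 0.2 × 0.32 = 0.064
  Coastal: 0.11 × 0.02 = 0.0022
  West: 0.21 × 0.03 = 0.0063
  South: 0.48 × 0.27 = 0.1296
Normalizing constant = 0.2021.
P(North | complaint) = 0.064/0.2021 ≈ 0.317
P(Coastal | complaint) = 0.0022/0.2021 ≈ 0.011
P(West | complaint) = 0.0063/0.2021 ≈ 0.031
P(South | complaint) = 0.1296/0.2021 ≈ 0.641
(Check: 0.317+0.011+0.031+0.641 = 1.000.)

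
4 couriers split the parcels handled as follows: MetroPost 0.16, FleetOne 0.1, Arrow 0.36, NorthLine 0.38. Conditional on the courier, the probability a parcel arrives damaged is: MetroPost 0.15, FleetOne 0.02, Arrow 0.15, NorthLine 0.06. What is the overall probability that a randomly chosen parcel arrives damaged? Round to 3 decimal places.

Unnormalized posteriors (prior × likelihood):
  MetroPost: 0.16 × 0.15 = 0.024
  FleetOne: 0.1 × 0.02 = 0.002
  Arrow: 0.36 × 0.15 = 0.054
  NorthLine: 0.38 × 0.06 = 0.0228
P(damaged) = 0.024 + 0.002 + 0.054 + 0.0228 = 0.1028 → 0.103.

0.103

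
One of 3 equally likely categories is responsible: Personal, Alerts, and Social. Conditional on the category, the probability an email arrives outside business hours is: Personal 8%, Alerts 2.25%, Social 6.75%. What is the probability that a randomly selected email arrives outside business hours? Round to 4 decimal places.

With a uniform prior (1/3 each), posterior ∝ likelihood:
  Personal: 0.08
  Alerts: 0.0225
  Social: 0.0675
P(off-hours) = (1/3) × (0.08 + 0.0225 + 0.0675) = 0.17/3 ≈ 0.0567.

0.0567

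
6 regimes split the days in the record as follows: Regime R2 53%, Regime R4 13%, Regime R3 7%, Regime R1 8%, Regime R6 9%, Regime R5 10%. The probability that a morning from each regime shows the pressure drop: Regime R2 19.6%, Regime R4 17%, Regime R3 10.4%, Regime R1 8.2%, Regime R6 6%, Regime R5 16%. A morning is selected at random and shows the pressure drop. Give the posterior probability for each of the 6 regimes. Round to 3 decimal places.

Unnormalized posteriors (prior × likelihood):
  Regime R2: 0.53 × 0.196 = 0.10388
  Regime R4: 0.13 × 0.17 = 0.0221
  Regime R3: 0.07 × 0.104 = 0.00728
  Regime R1: 0.08 × 0.082 = 0.00656
  Regime R6: 0.09 × 0.06 = 0.0054
  Regime R5: 0.1 × 0.16 = 0.016
Sum = 0.16122.
P(Regime R2 | drop) = 0.10388/0.16122 ≈ 0.644
P(Regime R4 | drop) = 0.0221/0.16122 ≈ 0.137
P(Regime R3 | drop) = 0.00728/0.16122 ≈ 0.045
P(Regime R1 | drop) = 0.00656/0.16122 ≈ 0.041
P(Regime R6 | drop) = 0.0054/0.16122 ≈ 0.033
P(Regime R5 | drop) = 0.016/0.16122 ≈ 0.099
(Check: 0.644+0.137+0.045+0.041+0.033+0.099 = 0.999.)

Regime R2 0.644, Regime R4 0.137, Regime R3 0.045, Regime R1 0.041, Regime R6 0.033, Regime R5 0.099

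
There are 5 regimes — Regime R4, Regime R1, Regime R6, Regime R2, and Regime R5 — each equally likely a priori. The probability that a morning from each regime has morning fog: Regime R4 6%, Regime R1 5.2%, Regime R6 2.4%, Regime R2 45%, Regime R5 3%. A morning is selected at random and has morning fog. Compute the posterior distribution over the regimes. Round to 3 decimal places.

Since the prior is uniform, the posterior is proportional to the likelihood:
  Regime R4: 0.06
  Regime R1: 0.052
  Regime R6: 0.024
  Regime R2: 0.45
  Regime R5: 0.03
Total = 0.616.
P(Regime R4 | fog) = 0.06/0.616 ≈ 0.097
P(Regime R1 | fog) = 0.052/0.616 ≈ 0.084
P(Regime R6 | fog) = 0.024/0.616 ≈ 0.039
P(Regime R2 | fog) = 0.45/0.616 ≈ 0.731
P(Regime R5 | fog) = 0.03/0.616 ≈ 0.049
(Check: 0.097+0.084+0.039+0.731+0.049 = 1.000.)

Regime R4 0.097, Regime R1 0.084, Regime R6 0.039, Regime R2 0.731, Regime R5 0.049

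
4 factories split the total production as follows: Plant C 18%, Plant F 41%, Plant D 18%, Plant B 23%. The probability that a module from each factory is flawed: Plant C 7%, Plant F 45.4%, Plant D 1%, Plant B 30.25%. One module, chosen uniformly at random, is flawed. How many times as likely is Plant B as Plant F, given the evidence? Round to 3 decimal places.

Compute prior × likelihood for every hypothesis:
  Plant C: 0.18 × 0.07 = 0.0126
  Plant F: 0.41 × 0.454 = 0.18614
  Plant D: 0.18 × 0.01 = 0.0018
  Plant B: 0.23 × 0.3025 = 0.069575
Total = 0.270115.
The ratio is 0.069575 / 0.18614 (the normalizer cancels) = 0.374.

0.374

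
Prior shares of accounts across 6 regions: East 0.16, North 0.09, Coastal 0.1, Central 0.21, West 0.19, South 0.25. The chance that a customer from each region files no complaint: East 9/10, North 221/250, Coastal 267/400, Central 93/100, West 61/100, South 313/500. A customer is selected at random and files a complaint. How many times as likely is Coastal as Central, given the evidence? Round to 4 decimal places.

2.2619

Taking complements, P(complaint | each) = East 0.1, North 0.116, Coastal 0.3325, Central 0.07, West 0.39, South 0.374.
Unnormalized posteriors (prior × likelihood):
  East: 0.16 × 0.1 = 0.016
  North: 0.09 × 0.116 = 0.01044
  Coastal: 0.1 × 0.3325 = 0.03325
  Central: 0.21 × 0.07 = 0.0147
  West: 0.19 × 0.39 = 0.0741
  South: 0.25 × 0.374 = 0.0935
Sum = 0.24199.
The ratio is 0.03325 / 0.0147 (the normalizer cancels) = 2.2619.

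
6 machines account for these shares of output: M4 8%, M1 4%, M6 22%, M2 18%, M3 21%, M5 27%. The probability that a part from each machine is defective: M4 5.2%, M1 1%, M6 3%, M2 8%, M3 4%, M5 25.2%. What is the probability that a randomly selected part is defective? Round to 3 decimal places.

0.102

By Bayes' rule, posterior ∝ prior × likelihood:
  M4: 0.08 × 0.052 = 0.00416
  M1: 0.04 × 0.01 = 0.0004
  M6: 0.22 × 0.03 = 0.0066
  M2: 0.18 × 0.08 = 0.0144
  M3: 0.21 × 0.04 = 0.0084
  M5: 0.27 × 0.252 = 0.06804
P(defective) = 0.00416 + 0.0004 + 0.0066 + 0.0144 + 0.0084 + 0.06804 = 0.102 → 0.102.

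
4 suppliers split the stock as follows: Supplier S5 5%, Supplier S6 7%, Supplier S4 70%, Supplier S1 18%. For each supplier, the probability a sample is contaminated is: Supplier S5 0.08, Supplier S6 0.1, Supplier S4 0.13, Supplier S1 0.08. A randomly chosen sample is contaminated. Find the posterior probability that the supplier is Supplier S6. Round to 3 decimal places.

By Bayes' rule, posterior ∝ prior × likelihood:
  Supplier S5: 0.05 × 0.08 = 0.004
  Supplier S6: 0.07 × 0.1 = 0.007
  Supplier S4: 0.7 × 0.13 = 0.091
  Supplier S1: 0.18 × 0.08 = 0.0144
Normalizing constant = 0.1164.
P(Supplier S6 | evidence) = 0.007 / 0.1164 ≈ 0.060.

0.060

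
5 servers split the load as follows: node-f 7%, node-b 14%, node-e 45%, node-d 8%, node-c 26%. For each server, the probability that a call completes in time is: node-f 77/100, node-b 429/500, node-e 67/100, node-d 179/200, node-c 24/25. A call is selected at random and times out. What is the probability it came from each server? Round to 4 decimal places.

node-f 0.0792, node-b 0.0978, node-e 0.7305, node-d 0.0413, node-c 0.0512

Taking complements, P(timeout | each) = node-f 0.23, node-b 0.142, node-e 0.33, node-d 0.105, node-c 0.04.
By Bayes' rule, posterior ∝ prior × likelihood:
  node-f: 0.07 × 0.23 = 0.0161
  node-b: 0.14 × 0.142 = 0.01988
  node-e: 0.45 × 0.33 = 0.1485
  node-d: 0.08 × 0.105 = 0.0084
  node-c: 0.26 × 0.04 = 0.0104
Total = 0.20328.
P(node-f | timeout) = 0.0161/0.20328 ≈ 0.0792
P(node-b | timeout) = 0.01988/0.20328 ≈ 0.0978
P(node-e | timeout) = 0.1485/0.20328 ≈ 0.7305
P(node-d | timeout) = 0.0084/0.20328 ≈ 0.0413
P(node-c | timeout) = 0.0104/0.20328 ≈ 0.0512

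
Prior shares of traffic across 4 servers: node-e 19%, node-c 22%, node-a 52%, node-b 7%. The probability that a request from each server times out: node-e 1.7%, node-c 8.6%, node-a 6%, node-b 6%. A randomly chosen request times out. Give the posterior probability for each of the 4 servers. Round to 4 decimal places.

node-e 0.0561, node-c 0.3288, node-a 0.5421, node-b 0.0730

Prior × likelihood for each hypothesis:
  node-e: 0.19 × 0.017 = 0.00323
  node-c: 0.22 × 0.086 = 0.01892
  node-a: 0.52 × 0.06 = 0.0312
  node-b: 0.07 × 0.06 = 0.0042
Sum = 0.05755.
P(node-e | timeout) = 0.00323/0.05755 ≈ 0.0561
P(node-c | timeout) = 0.01892/0.05755 ≈ 0.3288
P(node-a | timeout) = 0.0312/0.05755 ≈ 0.5421
P(node-b | timeout) = 0.0042/0.05755 ≈ 0.0730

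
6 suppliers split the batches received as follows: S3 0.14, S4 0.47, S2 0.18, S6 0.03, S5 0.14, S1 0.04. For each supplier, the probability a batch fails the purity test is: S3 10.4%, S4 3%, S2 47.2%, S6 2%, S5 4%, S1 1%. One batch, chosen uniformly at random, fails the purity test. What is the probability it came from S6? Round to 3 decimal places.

0.005

By Bayes' rule, posterior ∝ prior × likelihood:
  S3: 0.14 × 0.104 = 0.01456
  S4: 0.47 × 0.03 = 0.0141
  S2: 0.18 × 0.472 = 0.08496
  S6: 0.03 × 0.02 = 0.0006
  S5: 0.14 × 0.04 = 0.0056
  S1: 0.04 × 0.01 = 0.0004
Sum = 0.12022.
P(S6 | evidence) = 0.0006 / 0.12022 ≈ 0.005.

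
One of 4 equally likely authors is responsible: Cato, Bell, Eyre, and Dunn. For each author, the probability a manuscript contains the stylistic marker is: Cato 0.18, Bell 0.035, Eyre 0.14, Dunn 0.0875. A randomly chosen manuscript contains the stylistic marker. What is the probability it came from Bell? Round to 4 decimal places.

0.0791

Since the prior is uniform, the posterior is proportional to the likelihood:
  Cato: 0.18
  Bell: 0.035
  Eyre: 0.14
  Dunn: 0.0875
Total = 0.4425.
P(Bell | evidence) = 0.035 / 0.4425 ≈ 0.0791.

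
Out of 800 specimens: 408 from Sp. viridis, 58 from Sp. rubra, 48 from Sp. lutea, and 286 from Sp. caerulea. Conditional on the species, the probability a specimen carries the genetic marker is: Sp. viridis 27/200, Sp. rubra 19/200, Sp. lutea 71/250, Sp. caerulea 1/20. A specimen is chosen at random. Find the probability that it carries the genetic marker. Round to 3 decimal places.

By Bayes' rule, posterior ∝ prior × likelihood:
  Sp. viridis: 0.51 × 0.135 = 0.06885
  Sp. rubra: 0.0725 × 0.095 = 0.0068875
  Sp. lutea: 0.06 × 0.284 = 0.01704
  Sp. caerulea: 0.3575 × 0.05 = 0.017875
P(marker) = 0.06885 + 0.0068875 + 0.01704 + 0.017875 = 0.1106525 → 0.111.

0.111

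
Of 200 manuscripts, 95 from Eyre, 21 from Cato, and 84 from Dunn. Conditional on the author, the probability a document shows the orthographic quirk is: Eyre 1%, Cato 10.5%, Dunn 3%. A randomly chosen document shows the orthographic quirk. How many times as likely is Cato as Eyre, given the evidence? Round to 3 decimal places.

2.321

By Bayes' rule, posterior ∝ prior × likelihood:
  Eyre: 0.475 × 0.01 = 0.00475
  Cato: 0.105 × 0.105 = 0.011025
  Dunn: 0.42 × 0.03 = 0.0126
Total = 0.028375.
The ratio is 0.011025 / 0.00475 (the normalizer cancels) = 2.321.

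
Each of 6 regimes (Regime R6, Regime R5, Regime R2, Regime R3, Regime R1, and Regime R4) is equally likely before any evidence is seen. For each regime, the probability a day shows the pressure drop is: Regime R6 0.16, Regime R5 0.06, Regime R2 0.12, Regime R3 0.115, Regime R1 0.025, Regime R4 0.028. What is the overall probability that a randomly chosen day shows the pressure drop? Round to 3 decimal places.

0.085

Since the prior is uniform, the posterior is proportional to the likelihood:
  Regime R6: 0.16
  Regime R5: 0.06
  Regime R2: 0.12
  Regime R3: 0.115
  Regime R1: 0.025
  Regime R4: 0.028
P(drop) = (1/6) × (0.16 + 0.06 + 0.12 + 0.115 + 0.025 + 0.028) = 0.508/6 ≈ 0.085.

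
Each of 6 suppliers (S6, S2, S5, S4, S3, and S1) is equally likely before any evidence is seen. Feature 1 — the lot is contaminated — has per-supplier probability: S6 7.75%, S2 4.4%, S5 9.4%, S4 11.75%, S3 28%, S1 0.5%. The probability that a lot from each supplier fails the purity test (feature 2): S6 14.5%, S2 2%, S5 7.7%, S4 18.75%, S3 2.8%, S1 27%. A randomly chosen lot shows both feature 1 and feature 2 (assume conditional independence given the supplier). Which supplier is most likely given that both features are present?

S4

With a uniform prior (1/6 each), posterior ∝ likelihood:
  S6: 0.0775 × 0.145 = 0.0112375
  S2: 0.044 × 0.02 = 0.00088
  S5: 0.094 × 0.077 = 0.007238
  S4: 0.1175 × 0.1875 = 0.02203125
  S3: 0.28 × 0.028 = 0.00784
  S1: 0.005 × 0.27 = 0.00135
Total = 0.05057675.
Largest term belongs to S4, so S4 is most probable.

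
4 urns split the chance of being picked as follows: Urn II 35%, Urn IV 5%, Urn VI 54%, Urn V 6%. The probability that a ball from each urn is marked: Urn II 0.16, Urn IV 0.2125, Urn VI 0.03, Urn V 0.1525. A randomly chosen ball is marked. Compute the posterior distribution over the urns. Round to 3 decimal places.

Urn II 0.609, Urn IV 0.116, Urn VI 0.176, Urn V 0.099

Compute prior × likelihood for every hypothesis:
  Urn II: 0.35 × 0.16 = 0.056
  Urn IV: 0.05 × 0.2125 = 0.010625
  Urn VI: 0.54 × 0.03 = 0.0162
  Urn V: 0.06 × 0.1525 = 0.00915
Total = 0.091975.
P(Urn II | marked) = 0.056/0.091975 ≈ 0.609
P(Urn IV | marked) = 0.010625/0.091975 ≈ 0.116
P(Urn VI | marked) = 0.0162/0.091975 ≈ 0.176
P(Urn V | marked) = 0.00915/0.091975 ≈ 0.099
(Check: 0.609+0.116+0.176+0.099 = 1.000.)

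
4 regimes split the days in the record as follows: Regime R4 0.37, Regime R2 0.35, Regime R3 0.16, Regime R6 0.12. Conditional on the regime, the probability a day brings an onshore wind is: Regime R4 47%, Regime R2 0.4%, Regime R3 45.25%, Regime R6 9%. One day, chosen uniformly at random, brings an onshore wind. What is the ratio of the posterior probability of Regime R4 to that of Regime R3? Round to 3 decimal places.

2.402

By Bayes' rule, posterior ∝ prior × likelihood:
  Regime R4: 0.37 × 0.47 = 0.1739
  Regime R2: 0.35 × 0.004 = 0.0014
  Regime R3: 0.16 × 0.4525 = 0.0724
  Regime R6: 0.12 × 0.09 = 0.0108
Normalizing constant = 0.2585.
The ratio is 0.1739 / 0.0724 (the normalizer cancels) = 2.402.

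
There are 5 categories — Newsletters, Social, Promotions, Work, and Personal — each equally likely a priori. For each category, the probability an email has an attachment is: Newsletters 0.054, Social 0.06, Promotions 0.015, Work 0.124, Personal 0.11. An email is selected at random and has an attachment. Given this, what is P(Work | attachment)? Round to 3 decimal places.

With a uniform prior (1/5 each), posterior ∝ likelihood:
  Newsletters: 0.054
  Social: 0.06
  Promotions: 0.015
  Work: 0.124
  Personal: 0.11
Sum = 0.363.
P(Work | evidence) = 0.124 / 0.363 ≈ 0.342.

0.342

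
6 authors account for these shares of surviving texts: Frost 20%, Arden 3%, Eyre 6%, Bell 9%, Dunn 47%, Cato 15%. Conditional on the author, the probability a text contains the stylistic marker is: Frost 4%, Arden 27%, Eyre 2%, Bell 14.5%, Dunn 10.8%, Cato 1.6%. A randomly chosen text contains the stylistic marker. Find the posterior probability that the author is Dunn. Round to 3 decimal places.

0.608

Compute prior × likelihood for every hypothesis:
  Frost: 0.2 × 0.04 = 0.008
  Arden: 0.03 × 0.27 = 0.0081
  Eyre: 0.06 × 0.02 = 0.0012
  Bell: 0.09 × 0.145 = 0.01305
  Dunn: 0.47 × 0.108 = 0.05076
  Cato: 0.15 × 0.016 = 0.0024
Normalizing constant = 0.08351.
P(Dunn | evidence) = 0.05076 / 0.08351 ≈ 0.608.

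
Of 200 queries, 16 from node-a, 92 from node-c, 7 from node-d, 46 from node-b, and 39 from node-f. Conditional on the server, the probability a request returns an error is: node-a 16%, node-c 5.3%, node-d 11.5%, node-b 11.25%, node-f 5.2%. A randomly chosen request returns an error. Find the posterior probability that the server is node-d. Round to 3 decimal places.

Prior × likelihood for each hypothesis:
  node-a: 0.08 × 0.16 = 0.0128
  node-c: 0.46 × 0.053 = 0.02438
  node-d: 0.035 × 0.115 = 0.004025
  node-b: 0.23 × 0.1125 = 0.025875
  node-f: 0.195 × 0.052 = 0.01014
Sum = 0.07722.
P(node-d | evidence) = 0.004025 / 0.07722 ≈ 0.052.

0.052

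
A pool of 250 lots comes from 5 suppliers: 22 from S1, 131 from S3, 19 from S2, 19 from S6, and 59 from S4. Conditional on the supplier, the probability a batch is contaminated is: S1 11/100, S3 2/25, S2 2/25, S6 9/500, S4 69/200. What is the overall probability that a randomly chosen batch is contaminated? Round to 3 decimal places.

Unnormalized posteriors (prior × likelihood):
  S1: 0.088 × 0.11 = 0.00968
  S3: 0.524 × 0.08 = 0.04192
  S2: 0.076 × 0.08 = 0.00608
  S6: 0.076 × 0.018 = 0.001368
  S4: 0.236 × 0.345 = 0.08142
P(contaminated) = 0.00968 + 0.04192 + 0.00608 + 0.001368 + 0.08142 = 0.140468 → 0.140.

0.140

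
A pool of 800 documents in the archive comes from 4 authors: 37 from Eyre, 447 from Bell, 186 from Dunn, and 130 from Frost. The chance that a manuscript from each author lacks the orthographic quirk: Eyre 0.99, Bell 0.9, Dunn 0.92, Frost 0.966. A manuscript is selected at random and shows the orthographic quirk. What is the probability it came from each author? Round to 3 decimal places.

Taking complements, P(quirk | each) = Eyre 0.01, Bell 0.1, Dunn 0.08, Frost 0.034.
Unnormalized posteriors (prior × likelihood):
  Eyre: 0.04625 × 0.01 = 0.0004625
  Bell: 0.55875 × 0.1 = 0.055875
  Dunn: 0.2325 × 0.08 = 0.0186
  Frost: 0.1625 × 0.034 = 0.005525
Normalizing constant = 0.0804625.
P(Eyre | quirk) = 0.0004625/0.0804625 ≈ 0.006
P(Bell | quirk) = 0.055875/0.0804625 ≈ 0.694
P(Dunn | quirk) = 0.0186/0.0804625 ≈ 0.231
P(Frost | quirk) = 0.005525/0.0804625 ≈ 0.069

Eyre 0.006, Bell 0.694, Dunn 0.231, Frost 0.069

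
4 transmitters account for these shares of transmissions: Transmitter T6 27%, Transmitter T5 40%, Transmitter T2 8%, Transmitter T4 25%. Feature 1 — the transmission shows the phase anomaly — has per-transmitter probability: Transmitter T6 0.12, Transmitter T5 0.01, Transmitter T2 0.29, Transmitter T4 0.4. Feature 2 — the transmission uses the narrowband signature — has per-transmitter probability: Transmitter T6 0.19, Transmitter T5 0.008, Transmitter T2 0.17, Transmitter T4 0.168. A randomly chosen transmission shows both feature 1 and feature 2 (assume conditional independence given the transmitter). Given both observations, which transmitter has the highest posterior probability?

By Bayes' rule, posterior ∝ prior × likelihood:
  Transmitter T6: 0.27 × 0.12 × 0.19 = 0.006156
  Transmitter T5: 0.4 × 0.01 × 0.008 = 0.000032
  Transmitter T2: 0.08 × 0.29 × 0.17 = 0.003944
  Transmitter T4: 0.25 × 0.4 × 0.168 = 0.0168
Normalizing constant = 0.026932.
Largest term belongs to Transmitter T4, so Transmitter T4 is most probable.

Transmitter T4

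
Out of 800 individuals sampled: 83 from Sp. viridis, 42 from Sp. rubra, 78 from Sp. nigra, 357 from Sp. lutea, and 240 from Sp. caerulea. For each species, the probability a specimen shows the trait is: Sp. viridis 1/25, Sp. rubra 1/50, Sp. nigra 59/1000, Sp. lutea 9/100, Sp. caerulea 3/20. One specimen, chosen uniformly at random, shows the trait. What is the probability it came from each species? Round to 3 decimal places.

Sp. viridis 0.043, Sp. rubra 0.011, Sp. nigra 0.060, Sp. lutea 0.418, Sp. caerulea 0.468

By Bayes' rule, posterior ∝ prior × likelihood:
  Sp. viridis: 0.10375 × 0.04 = 0.00415
  Sp. rubra: 0.0525 × 0.02 = 0.00105
  Sp. nigra: 0.0975 × 0.059 = 0.0057525
  Sp. lutea: 0.44625 × 0.09 = 0.0401625
  Sp. caerulea: 0.3 × 0.15 = 0.045
Sum = 0.096115.
P(Sp. viridis | trait) = 0.00415/0.096115 ≈ 0.043
P(Sp. rubra | trait) = 0.00105/0.096115 ≈ 0.011
P(Sp. nigra | trait) = 0.0057525/0.096115 ≈ 0.060
P(Sp. lutea | trait) = 0.0401625/0.096115 ≈ 0.418
P(Sp. caerulea | trait) = 0.045/0.096115 ≈ 0.468
(Check: 0.043+0.011+0.060+0.418+0.468 = 1.000.)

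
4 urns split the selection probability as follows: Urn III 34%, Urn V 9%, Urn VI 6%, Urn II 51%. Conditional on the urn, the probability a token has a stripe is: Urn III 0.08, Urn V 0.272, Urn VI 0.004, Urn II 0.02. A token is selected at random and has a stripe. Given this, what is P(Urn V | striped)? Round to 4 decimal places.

0.3941

Compute prior × likelihood for every hypothesis:
  Urn III: 0.34 × 0.08 = 0.0272
  Urn V: 0.09 × 0.272 = 0.02448
  Urn VI: 0.06 × 0.004 = 0.00024
  Urn II: 0.51 × 0.02 = 0.0102
Sum = 0.06212.
P(Urn V | evidence) = 0.02448 / 0.06212 ≈ 0.3941.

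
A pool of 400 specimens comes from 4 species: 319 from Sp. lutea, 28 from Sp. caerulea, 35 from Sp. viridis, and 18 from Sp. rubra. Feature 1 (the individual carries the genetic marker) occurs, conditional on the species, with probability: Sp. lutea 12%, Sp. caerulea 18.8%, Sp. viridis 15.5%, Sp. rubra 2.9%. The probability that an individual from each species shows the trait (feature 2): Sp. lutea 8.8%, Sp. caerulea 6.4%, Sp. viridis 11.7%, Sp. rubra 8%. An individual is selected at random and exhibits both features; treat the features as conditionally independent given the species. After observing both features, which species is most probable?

Sp. lutea

Unnormalized posteriors (prior × likelihood):
  Sp. lutea: 0.7975 × 0.12 × 0.088 = 0.0084216
  Sp. caerulea: 0.07 × 0.188 × 0.064 = 0.00084224
  Sp. viridis: 0.0875 × 0.155 × 0.117 = 0.0015868125
  Sp. rubra: 0.045 × 0.029 × 0.08 = 0.0001044
Normalizing constant = 0.0109550525.
Largest term belongs to Sp. lutea, so Sp. lutea is most probable.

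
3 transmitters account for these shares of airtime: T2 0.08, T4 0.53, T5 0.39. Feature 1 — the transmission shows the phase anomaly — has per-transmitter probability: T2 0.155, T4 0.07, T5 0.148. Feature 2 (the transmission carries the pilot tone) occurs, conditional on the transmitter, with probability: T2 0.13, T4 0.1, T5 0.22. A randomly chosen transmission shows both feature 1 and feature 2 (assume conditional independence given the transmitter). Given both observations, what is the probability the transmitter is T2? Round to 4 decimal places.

Unnormalized posteriors (prior × likelihood):
  T2: 0.08 × 0.155 × 0.13 = 0.001612
  T4: 0.53 × 0.07 × 0.1 = 0.00371
  T5: 0.39 × 0.148 × 0.22 = 0.0126984
Sum = 0.0180204.
P(T2 | evidence) = 0.001612 / 0.0180204 ≈ 0.0895.

0.0895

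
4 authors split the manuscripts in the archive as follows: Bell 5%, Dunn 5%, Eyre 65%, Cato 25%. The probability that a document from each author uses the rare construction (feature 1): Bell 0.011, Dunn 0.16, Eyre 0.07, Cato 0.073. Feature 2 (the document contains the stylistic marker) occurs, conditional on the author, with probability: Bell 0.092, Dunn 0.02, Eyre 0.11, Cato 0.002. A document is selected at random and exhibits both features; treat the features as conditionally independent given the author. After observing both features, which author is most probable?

Compute prior × likelihood for every hypothesis:
  Bell: 0.05 × 0.011 × 0.092 = 0.0000506
  Dunn: 0.05 × 0.16 × 0.02 = 0.00016
  Eyre: 0.65 × 0.07 × 0.11 = 0.005005
  Cato: 0.25 × 0.073 × 0.002 = 0.0000365
Sum = 0.0052521.
Largest term belongs to Eyre, so Eyre is most probable.

Eyre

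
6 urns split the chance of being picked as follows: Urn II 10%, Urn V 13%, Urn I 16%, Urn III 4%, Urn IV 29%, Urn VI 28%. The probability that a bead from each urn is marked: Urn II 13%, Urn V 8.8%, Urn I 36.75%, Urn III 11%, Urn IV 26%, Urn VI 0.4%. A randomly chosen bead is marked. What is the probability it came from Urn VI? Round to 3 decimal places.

0.007

By Bayes' rule, posterior ∝ prior × likelihood:
  Urn II: 0.1 × 0.13 = 0.013
  Urn V: 0.13 × 0.088 = 0.01144
  Urn I: 0.16 × 0.3675 = 0.0588
  Urn III: 0.04 × 0.11 = 0.0044
  Urn IV: 0.29 × 0.26 = 0.0754
  Urn VI: 0.28 × 0.004 = 0.00112
Sum = 0.16416.
P(Urn VI | evidence) = 0.00112 / 0.16416 ≈ 0.007.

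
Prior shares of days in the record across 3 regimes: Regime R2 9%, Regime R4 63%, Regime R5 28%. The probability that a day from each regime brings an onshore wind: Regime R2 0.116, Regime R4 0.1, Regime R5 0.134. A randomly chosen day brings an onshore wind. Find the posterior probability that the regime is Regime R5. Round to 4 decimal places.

0.3381

Unnormalized posteriors (prior × likelihood):
  Regime R2: 0.09 × 0.116 = 0.01044
  Regime R4: 0.63 × 0.1 = 0.063
  Regime R5: 0.28 × 0.134 = 0.03752
Normalizing constant = 0.11096.
P(Regime R5 | evidence) = 0.03752 / 0.11096 ≈ 0.3381.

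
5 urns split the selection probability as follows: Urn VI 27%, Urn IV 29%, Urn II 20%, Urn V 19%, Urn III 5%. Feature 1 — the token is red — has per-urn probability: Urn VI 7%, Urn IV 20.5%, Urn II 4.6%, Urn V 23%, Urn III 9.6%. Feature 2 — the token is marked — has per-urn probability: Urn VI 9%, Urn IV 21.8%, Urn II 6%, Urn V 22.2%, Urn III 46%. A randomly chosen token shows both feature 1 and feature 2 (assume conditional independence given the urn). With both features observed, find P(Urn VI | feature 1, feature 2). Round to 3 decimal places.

By Bayes' rule, posterior ∝ prior × likelihood:
  Urn VI: 0.27 × 0.07 × 0.09 = 0.001701
  Urn IV: 0.29 × 0.205 × 0.218 = 0.0129601
  Urn II: 0.2 × 0.046 × 0.06 = 0.000552
  Urn V: 0.19 × 0.23 × 0.222 = 0.0097014
  Urn III: 0.05 × 0.096 × 0.46 = 0.002208
Sum = 0.0271225.
P(Urn VI | evidence) = 0.001701 / 0.0271225 ≈ 0.063.

0.063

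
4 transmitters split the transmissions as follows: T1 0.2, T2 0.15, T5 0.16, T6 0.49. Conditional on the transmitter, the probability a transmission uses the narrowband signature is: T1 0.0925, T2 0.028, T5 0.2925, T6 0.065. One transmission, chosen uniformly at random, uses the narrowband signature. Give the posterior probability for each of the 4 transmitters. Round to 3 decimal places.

T1 0.183, T2 0.041, T5 0.462, T6 0.314

Prior × likelihood for each hypothesis:
  T1: 0.2 × 0.0925 = 0.0185
  T2: 0.15 × 0.028 = 0.0042
  T5: 0.16 × 0.2925 = 0.0468
  T6: 0.49 × 0.065 = 0.03185
Total = 0.10135.
P(T1 | narrowband) = 0.0185/0.10135 ≈ 0.183
P(T2 | narrowband) = 0.0042/0.10135 ≈ 0.041
P(T5 | narrowband) = 0.0468/0.10135 ≈ 0.462
P(T6 | narrowband) = 0.03185/0.10135 ≈ 0.314
(Check: 0.183+0.041+0.462+0.314 = 1.000.)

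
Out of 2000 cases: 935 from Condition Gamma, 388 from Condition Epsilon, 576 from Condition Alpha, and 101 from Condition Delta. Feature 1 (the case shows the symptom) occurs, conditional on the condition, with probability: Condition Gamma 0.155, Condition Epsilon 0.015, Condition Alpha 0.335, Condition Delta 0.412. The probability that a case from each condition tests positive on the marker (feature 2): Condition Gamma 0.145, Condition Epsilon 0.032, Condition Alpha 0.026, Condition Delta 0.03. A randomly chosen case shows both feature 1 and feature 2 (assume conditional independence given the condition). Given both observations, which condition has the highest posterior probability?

Condition Gamma

Compute prior × likelihood for every hypothesis:
  Condition Gamma: 0.4675 × 0.155 × 0.145 = 0.0105070625
  Condition Epsilon: 0.194 × 0.015 × 0.032 = 0.00009312
  Condition Alpha: 0.288 × 0.335 × 0.026 = 0.00250848
  Condition Delta: 0.0505 × 0.412 × 0.03 = 0.00062418
Normalizing constant = 0.0137328425.
Largest term belongs to Condition Gamma, so Condition Gamma is most probable.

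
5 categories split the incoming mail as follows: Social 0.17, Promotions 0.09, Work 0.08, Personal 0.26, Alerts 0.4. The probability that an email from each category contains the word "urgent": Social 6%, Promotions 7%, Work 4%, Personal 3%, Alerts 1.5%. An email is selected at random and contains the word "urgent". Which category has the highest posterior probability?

Social

Prior × likelihood for each hypothesis:
  Social: 0.17 × 0.06 = 0.0102
  Promotions: 0.09 × 0.07 = 0.0063
  Work: 0.08 × 0.04 = 0.0032
  Personal: 0.26 × 0.03 = 0.0078
  Alerts: 0.4 × 0.015 = 0.006
Normalizing constant = 0.0335.
Largest term belongs to Social, so Social is most probable.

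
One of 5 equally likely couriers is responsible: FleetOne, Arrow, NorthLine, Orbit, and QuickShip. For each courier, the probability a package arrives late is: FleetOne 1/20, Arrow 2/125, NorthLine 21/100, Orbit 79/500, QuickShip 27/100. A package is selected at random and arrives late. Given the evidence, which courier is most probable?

QuickShip

With a uniform prior (1/5 each), posterior ∝ likelihood:
  FleetOne: 0.05
  Arrow: 0.016
  NorthLine: 0.21
  Orbit: 0.158
  QuickShip: 0.27
Normalizing constant = 0.704.
Largest term belongs to QuickShip, so QuickShip is most probable.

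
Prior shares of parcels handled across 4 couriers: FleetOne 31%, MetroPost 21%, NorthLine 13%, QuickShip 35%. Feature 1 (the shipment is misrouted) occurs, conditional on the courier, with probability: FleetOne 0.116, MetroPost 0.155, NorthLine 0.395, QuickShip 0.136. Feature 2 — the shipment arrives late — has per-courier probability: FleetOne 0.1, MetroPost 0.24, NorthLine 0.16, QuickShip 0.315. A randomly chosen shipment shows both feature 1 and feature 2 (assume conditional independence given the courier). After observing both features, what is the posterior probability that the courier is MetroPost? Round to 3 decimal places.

Prior × likelihood for each hypothesis:
  FleetOne: 0.31 × 0.116 × 0.1 = 0.003596
  MetroPost: 0.21 × 0.155 × 0.24 = 0.007812
  NorthLine: 0.13 × 0.395 × 0.16 = 0.008216
  QuickShip: 0.35 × 0.136 × 0.315 = 0.014994
Sum = 0.034618.
P(MetroPost | evidence) = 0.007812 / 0.034618 ≈ 0.226.

0.226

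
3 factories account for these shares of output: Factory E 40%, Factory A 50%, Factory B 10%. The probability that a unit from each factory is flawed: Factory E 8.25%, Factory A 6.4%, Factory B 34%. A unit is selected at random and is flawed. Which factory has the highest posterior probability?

Factory B

Prior × likelihood for each hypothesis:
  Factory E: 0.4 × 0.0825 = 0.033
  Factory A: 0.5 × 0.064 = 0.032
  Factory B: 0.1 × 0.34 = 0.034
Total = 0.099.
Largest term belongs to Factory B, so Factory B is most probable.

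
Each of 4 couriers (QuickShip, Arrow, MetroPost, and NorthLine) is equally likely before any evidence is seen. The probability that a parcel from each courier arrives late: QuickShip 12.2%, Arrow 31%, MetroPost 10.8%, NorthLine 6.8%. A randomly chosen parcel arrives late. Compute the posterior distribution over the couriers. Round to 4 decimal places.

QuickShip 0.2007, Arrow 0.5099, MetroPost 0.1776, NorthLine 0.1118

Since the prior is uniform, the posterior is proportional to the likelihood:
  QuickShip: 0.122
  Arrow: 0.31
  MetroPost: 0.108
  NorthLine: 0.068
Sum = 0.608.
P(QuickShip | late) = 0.122/0.608 ≈ 0.2007
P(Arrow | late) = 0.31/0.608 ≈ 0.5099
P(MetroPost | late) = 0.108/0.608 ≈ 0.1776
P(NorthLine | late) = 0.068/0.608 ≈ 0.1118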